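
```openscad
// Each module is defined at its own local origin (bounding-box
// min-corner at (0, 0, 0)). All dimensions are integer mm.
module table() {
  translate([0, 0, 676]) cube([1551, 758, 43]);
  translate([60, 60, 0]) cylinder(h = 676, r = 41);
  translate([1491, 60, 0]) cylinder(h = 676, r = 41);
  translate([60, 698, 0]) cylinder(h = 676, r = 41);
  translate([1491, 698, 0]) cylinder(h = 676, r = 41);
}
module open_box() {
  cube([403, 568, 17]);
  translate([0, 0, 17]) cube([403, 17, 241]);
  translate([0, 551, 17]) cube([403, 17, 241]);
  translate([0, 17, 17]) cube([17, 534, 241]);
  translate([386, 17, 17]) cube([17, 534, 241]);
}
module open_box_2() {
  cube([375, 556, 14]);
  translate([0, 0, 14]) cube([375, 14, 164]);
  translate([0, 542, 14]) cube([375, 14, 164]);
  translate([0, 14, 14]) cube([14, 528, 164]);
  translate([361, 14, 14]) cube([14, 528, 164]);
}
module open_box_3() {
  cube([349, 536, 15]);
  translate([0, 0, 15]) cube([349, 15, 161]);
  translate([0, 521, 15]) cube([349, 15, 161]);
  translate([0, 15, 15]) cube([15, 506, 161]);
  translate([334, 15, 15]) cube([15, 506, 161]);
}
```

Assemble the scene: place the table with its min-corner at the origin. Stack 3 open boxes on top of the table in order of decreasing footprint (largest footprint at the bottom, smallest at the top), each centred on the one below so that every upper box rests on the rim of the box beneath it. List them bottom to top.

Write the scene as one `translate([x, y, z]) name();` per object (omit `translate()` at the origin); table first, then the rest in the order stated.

table();
translate([574, 95, 719]) open_box();
translate([588, 101, 977]) open_box_2();
translate([601, 111, 1155]) open_box_3();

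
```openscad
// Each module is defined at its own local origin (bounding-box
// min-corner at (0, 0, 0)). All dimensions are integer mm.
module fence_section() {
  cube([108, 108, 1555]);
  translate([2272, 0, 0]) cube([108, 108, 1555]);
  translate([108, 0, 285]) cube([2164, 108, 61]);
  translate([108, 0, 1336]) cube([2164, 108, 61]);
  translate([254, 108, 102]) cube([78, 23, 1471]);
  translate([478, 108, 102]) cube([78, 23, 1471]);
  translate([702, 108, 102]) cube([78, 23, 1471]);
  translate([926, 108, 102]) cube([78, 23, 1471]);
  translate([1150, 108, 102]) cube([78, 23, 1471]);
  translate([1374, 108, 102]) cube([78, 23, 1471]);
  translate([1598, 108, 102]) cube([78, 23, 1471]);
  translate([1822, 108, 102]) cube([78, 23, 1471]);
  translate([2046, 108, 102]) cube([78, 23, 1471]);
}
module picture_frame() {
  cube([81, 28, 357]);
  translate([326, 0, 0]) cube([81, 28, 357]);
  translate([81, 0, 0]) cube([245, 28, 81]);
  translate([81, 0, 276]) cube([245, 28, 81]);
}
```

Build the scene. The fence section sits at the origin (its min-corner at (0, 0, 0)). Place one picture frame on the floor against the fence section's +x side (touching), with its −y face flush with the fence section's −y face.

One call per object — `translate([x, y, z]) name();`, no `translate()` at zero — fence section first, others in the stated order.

fence_section();
translate([2380, 0, 0]) picture_frame();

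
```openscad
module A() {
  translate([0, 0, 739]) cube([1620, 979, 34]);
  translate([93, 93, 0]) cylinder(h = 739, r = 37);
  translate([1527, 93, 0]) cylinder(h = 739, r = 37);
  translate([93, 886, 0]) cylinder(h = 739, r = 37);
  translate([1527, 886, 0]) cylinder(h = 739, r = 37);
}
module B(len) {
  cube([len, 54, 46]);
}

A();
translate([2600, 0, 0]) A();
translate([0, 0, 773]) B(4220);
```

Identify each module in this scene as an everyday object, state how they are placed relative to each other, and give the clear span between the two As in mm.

Second table starts at x = 2600; first ends at x = 1620; clear span = 2600 − 1620 = 980 mm.

A is a table. B is a beam. A beam spans the tops of two tables. The clear span between the two tables is 980 mm.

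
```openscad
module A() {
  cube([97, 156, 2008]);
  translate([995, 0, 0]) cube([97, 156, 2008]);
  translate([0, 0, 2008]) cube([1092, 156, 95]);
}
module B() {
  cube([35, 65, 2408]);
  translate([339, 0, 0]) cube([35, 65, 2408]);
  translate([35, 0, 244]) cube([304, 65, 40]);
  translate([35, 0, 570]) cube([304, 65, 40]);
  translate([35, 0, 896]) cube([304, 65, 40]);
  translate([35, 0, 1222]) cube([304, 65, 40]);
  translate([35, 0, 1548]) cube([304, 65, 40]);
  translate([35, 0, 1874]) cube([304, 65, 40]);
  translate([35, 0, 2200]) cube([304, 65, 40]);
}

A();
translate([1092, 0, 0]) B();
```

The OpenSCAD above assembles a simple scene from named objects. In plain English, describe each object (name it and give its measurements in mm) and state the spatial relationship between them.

A is a rectangular door frame: two vertical jambs of 97×156 mm section, 2008 mm tall, with a clear opening 898 mm wide between their inner faces. A header 95 mm tall and 156 mm deep lies on top of the jambs and spans the full outside width.

B is a straight ladder. Two 35×65 mm vertical rails, 2408 mm tall, stand 374 mm apart (outside-to-outside) with their front faces coplanar on the −y side. 7 rungs, each 65 mm deep and 40 mm tall, span between the inner faces of the rails, front faces flush with the rails. The lowest rung's underside is at z = 244 mm and rungs are spaced 326 mm apart (underside to underside).

The ladder is against the door frame's +x side, with their −y faces flush.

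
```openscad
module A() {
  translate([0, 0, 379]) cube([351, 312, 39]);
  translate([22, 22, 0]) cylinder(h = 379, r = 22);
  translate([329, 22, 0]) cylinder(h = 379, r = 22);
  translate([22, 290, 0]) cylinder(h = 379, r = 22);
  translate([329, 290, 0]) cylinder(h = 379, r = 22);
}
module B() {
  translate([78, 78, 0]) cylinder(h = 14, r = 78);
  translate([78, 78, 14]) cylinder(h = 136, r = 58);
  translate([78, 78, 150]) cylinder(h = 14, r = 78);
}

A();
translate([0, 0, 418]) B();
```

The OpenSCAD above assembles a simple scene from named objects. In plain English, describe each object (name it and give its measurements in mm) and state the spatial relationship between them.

A is a four-legged stool. The seat is 351×312 mm, 39 mm thick, top at z = 418 mm. It stands on four round legs, each 44 mm in diameter, from z = 0 to the seat underside, each leg's axis is inset half a diameter from the nearest pair of seat edges (so the leg's bounding box is flush with the corner).

B is a spool: two coaxial disc flanges of radius 78 mm and thickness 14 mm, joined by a core cylinder of radius 58 mm and height 136 mm. The lower flange rests on z = 0 and the three cylinders share a vertical axis.

The spool is on top of the stool.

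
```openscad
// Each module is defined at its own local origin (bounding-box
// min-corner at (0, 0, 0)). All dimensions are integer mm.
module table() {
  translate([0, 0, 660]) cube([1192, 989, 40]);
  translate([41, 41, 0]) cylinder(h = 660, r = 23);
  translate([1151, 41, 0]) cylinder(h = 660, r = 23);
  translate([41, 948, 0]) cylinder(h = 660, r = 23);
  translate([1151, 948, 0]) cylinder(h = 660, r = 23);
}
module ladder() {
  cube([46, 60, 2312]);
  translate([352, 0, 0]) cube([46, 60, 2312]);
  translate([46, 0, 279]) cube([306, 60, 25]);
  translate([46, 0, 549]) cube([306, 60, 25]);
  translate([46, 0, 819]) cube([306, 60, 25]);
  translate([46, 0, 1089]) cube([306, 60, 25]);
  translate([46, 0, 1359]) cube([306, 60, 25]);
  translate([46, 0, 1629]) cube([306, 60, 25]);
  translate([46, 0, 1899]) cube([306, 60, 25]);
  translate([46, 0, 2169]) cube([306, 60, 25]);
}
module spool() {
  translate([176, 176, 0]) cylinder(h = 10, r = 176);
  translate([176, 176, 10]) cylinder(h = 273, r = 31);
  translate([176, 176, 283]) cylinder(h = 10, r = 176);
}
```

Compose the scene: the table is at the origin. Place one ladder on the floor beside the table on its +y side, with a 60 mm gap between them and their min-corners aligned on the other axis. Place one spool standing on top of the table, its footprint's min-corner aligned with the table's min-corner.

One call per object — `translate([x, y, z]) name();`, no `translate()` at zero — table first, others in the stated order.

table();
translate([0, 1049, 0]) ladder();
translate([0, 0, 700]) spool();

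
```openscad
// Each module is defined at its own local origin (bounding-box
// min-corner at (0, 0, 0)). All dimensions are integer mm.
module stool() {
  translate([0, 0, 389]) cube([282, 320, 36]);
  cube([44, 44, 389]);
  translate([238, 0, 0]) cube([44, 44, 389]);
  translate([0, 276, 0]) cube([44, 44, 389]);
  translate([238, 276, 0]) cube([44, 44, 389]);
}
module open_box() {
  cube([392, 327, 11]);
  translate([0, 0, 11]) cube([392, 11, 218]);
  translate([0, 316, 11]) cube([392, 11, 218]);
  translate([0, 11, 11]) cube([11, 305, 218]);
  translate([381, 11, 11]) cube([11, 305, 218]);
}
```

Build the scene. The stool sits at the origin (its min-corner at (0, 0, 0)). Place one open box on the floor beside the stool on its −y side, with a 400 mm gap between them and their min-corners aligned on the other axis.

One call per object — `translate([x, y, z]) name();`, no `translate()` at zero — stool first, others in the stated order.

stool();
translate([0, -727, 0]) open_box();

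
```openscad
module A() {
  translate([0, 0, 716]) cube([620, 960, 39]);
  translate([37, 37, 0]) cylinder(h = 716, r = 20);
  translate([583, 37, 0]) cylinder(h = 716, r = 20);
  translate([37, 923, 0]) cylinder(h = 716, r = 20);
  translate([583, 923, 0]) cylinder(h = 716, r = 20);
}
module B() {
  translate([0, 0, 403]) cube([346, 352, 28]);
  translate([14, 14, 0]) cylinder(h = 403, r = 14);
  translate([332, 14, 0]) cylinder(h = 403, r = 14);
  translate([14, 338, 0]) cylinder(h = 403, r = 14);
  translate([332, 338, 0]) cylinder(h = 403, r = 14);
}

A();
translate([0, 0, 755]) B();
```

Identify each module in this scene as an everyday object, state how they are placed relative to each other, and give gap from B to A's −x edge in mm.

The stool's min-x is at 0; the table's min-x is 0; gap = 0 mm.

A is a table. B is a stool. The stool is on top of the table. The gap from the stool to the table's −x edge is 0 mm.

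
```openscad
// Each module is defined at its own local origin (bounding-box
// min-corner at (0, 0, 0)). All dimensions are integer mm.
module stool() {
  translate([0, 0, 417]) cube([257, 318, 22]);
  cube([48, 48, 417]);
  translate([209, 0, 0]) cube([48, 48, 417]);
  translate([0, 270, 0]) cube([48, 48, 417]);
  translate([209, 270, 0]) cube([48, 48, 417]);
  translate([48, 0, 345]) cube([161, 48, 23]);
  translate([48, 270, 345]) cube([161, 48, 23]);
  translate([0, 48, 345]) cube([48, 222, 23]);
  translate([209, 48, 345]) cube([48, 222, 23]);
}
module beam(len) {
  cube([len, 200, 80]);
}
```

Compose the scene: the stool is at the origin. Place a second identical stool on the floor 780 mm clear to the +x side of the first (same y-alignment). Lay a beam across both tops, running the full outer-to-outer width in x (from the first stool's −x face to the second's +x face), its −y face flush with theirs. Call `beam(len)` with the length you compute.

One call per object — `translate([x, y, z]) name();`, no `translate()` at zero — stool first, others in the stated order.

stool();
translate([1037, 0, 0]) stool();
translate([0, 0, 439]) beam(1294);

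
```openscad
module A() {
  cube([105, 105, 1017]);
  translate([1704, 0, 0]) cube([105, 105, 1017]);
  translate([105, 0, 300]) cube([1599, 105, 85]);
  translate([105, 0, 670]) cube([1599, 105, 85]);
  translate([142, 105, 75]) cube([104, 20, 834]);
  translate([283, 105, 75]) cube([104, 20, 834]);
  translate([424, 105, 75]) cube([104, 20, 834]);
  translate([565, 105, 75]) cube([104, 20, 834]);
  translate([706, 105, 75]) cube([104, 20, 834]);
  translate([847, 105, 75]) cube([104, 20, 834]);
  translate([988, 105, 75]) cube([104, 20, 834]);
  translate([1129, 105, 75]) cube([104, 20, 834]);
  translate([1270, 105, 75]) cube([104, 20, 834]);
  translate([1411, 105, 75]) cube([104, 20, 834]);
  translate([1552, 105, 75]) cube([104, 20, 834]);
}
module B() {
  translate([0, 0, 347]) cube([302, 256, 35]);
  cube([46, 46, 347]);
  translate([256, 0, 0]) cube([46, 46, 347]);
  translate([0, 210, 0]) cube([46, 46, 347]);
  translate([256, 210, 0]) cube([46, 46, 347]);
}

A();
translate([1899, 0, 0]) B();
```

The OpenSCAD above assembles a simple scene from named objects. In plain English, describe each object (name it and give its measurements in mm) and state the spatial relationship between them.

A is a fence section. Two 105×105 mm posts, 1017 mm tall, stand on the floor with a clear span of 1599 mm between their inner faces. Two horizontal rails of 105×85 mm section span the gap between the posts with their undersides at z = 300 mm and z = 670 mm, flush with the posts' −y face. 11 pickets, each 104 mm wide, 20 mm thick and 834 mm tall, are fixed to the +y face of the rails with their bottoms at z = 75 mm, evenly spaced across the span with equal gaps (rounded down to the nearest mm) at the −x end and between each pair — any rounding remainder accumulates at the +x end.

B is a simple wooden stool: a rectangular seat 302 mm (x) by 256 mm (y), 35 mm thick, top face at z = 382 mm, on four square legs, each 46×46 mm in cross-section. The legs rest on z = 0, each flush with a corner of the seat.

The stool is on the floor beside the fence section on its +x side.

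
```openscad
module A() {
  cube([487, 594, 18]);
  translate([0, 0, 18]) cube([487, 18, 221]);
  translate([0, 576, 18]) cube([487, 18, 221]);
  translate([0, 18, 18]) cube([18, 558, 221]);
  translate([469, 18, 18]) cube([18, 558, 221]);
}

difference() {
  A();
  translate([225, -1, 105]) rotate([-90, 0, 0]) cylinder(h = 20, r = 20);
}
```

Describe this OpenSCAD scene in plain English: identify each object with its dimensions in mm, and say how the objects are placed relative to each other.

A is an open-topped rectangular box: outside dimensions 487×594×239 mm, with a uniform wall and base thickness of 18 mm. The base is a full 487×594 slab on the floor; four walls sit on top of the base. The front and back walls (the −y and +y sides) span the full width; the two side walls fit between them.

The open box has a circular hole of radius 20 mm through its front wall, centred at (x = 225, z = 105).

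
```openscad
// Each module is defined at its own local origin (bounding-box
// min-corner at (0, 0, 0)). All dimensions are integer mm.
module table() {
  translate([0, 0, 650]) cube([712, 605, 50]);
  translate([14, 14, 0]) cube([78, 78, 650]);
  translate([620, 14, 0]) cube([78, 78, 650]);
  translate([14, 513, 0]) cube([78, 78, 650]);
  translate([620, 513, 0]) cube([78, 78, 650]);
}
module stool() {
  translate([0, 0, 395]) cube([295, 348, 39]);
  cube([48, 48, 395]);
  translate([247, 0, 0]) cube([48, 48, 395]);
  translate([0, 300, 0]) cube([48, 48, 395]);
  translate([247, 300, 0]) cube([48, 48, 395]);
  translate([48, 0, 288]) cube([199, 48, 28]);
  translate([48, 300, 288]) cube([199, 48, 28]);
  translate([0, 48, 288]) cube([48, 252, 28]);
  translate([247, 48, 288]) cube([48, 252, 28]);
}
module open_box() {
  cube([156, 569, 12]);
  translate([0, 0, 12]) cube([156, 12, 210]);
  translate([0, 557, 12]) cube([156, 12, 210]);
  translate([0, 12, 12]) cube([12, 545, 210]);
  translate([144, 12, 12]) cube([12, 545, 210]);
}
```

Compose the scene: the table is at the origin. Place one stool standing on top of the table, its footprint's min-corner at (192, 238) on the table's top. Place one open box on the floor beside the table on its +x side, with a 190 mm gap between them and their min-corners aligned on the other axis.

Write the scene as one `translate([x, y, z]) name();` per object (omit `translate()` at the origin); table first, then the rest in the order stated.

table();
translate([192, 238, 700]) stool();
translate([902, 0, 0]) open_box();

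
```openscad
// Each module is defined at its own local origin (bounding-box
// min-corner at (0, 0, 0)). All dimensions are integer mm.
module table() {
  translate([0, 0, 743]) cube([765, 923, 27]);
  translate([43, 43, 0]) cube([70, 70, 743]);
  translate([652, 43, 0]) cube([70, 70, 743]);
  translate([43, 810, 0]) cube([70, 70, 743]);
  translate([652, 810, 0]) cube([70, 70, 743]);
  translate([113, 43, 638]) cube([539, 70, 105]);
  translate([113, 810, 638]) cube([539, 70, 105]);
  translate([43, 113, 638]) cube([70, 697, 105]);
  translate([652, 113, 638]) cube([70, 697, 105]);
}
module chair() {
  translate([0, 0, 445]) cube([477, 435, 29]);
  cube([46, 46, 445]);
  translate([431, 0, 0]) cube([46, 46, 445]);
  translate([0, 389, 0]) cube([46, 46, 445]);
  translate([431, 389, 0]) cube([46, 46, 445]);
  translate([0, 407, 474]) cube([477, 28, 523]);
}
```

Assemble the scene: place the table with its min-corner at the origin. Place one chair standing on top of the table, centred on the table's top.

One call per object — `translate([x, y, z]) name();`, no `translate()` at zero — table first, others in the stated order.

table();
translate([144, 244, 770]) chair();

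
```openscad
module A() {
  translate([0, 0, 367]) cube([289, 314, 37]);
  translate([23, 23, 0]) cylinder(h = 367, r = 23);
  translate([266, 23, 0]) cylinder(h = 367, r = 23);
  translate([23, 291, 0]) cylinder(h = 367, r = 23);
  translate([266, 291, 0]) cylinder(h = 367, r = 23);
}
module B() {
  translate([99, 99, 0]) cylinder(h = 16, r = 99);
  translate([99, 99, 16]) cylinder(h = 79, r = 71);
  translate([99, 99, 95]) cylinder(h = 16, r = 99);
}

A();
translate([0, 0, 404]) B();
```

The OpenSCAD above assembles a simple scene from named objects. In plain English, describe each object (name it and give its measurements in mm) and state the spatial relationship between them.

A is a four-legged stool. The seat is a 289×314×37 mm slab whose top surface is at z = 404 mm; four round legs, each 46 mm in diameter, run from the floor (z = 0) to the underside of the seat, each leg's axis is inset half a diameter from the nearest pair of seat edges (so the leg's bounding box is flush with the corner).

B is a spool: two coaxial disc flanges of radius 99 mm and thickness 16 mm, joined by a core cylinder of radius 71 mm and height 79 mm. The lower flange rests on z = 0 and the three cylinders share a vertical axis.

The spool is on top of the stool.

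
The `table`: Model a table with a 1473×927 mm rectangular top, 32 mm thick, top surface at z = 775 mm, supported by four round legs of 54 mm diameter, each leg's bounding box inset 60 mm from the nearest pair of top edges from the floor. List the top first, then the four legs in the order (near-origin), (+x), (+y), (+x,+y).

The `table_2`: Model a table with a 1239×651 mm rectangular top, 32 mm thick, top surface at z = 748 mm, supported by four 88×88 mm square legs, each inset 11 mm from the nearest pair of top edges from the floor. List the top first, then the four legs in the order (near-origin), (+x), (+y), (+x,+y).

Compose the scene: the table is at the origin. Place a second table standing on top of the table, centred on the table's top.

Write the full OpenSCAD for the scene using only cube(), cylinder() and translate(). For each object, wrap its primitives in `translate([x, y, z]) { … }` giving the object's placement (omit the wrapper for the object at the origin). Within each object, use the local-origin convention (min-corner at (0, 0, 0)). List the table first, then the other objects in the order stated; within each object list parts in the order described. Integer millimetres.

translate([0, 0, 743]) cube([1473, 927, 32]);
translate([87, 87, 0]) cylinder(h = 743, r = 27);
translate([1386, 87, 0]) cylinder(h = 743, r = 27);
translate([87, 840, 0]) cylinder(h = 743, r = 27);
translate([1386, 840, 0]) cylinder(h = 743, r = 27);
translate([117, 138, 775]) {
  translate([0, 0, 716]) cube([1239, 651, 32]);
  translate([11, 11, 0]) cube([88, 88, 716]);
  translate([1140, 11, 0]) cube([88, 88, 716]);
  translate([11, 552, 0]) cube([88, 88, 716]);
  translate([1140, 552, 0]) cube([88, 88, 716]);
}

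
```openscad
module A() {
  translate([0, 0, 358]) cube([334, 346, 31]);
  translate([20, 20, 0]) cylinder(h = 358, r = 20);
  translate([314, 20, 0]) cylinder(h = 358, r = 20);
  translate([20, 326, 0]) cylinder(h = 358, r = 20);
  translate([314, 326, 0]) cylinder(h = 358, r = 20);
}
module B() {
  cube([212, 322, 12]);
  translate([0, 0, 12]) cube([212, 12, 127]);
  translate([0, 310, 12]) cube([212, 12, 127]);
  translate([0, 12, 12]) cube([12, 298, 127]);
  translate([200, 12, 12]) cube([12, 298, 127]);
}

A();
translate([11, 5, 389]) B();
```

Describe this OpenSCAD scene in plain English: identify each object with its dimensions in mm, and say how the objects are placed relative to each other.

A is a four-legged stool. The seat is a 334×346×31 mm slab whose top surface is at z = 389 mm; four round legs, each 40 mm in diameter, run from the floor (z = 0) to the underside of the seat, each leg's axis is inset half a diameter from the nearest pair of seat edges (so the leg's bounding box is flush with the corner).

B is an open-topped rectangular box: outside dimensions 212×322×139 mm, with a uniform wall and base thickness of 12 mm. The base is a full 212×322 slab on the floor; four walls sit on top of the base. The front and back walls (the −y and +y sides) span the full width; the two side walls fit between them.

The open box is on top of the stool.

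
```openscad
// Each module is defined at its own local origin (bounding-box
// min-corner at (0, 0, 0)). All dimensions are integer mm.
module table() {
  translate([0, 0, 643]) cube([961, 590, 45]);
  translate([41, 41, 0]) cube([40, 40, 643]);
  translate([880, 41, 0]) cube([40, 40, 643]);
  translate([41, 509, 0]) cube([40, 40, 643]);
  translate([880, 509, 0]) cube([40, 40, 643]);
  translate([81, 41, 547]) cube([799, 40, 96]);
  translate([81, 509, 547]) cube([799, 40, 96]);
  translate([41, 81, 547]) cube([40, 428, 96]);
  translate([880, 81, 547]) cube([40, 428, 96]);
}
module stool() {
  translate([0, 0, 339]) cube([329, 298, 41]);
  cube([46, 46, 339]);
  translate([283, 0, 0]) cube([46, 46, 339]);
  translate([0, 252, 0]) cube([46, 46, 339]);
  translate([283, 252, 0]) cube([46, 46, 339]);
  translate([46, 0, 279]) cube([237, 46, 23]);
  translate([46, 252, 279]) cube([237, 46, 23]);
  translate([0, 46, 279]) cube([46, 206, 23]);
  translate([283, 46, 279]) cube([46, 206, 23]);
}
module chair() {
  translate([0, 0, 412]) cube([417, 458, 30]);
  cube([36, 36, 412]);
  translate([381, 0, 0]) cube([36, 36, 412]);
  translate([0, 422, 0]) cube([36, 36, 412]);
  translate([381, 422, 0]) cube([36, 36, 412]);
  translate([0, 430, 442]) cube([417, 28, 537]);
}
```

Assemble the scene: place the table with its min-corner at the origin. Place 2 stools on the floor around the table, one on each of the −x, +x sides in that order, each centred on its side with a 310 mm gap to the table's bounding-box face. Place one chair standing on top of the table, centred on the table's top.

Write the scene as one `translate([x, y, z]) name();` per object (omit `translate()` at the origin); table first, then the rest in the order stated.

table();
translate([-639, 146, 0]) stool();
translate([1271, 146, 0]) stool();
translate([272, 66, 688]) chair();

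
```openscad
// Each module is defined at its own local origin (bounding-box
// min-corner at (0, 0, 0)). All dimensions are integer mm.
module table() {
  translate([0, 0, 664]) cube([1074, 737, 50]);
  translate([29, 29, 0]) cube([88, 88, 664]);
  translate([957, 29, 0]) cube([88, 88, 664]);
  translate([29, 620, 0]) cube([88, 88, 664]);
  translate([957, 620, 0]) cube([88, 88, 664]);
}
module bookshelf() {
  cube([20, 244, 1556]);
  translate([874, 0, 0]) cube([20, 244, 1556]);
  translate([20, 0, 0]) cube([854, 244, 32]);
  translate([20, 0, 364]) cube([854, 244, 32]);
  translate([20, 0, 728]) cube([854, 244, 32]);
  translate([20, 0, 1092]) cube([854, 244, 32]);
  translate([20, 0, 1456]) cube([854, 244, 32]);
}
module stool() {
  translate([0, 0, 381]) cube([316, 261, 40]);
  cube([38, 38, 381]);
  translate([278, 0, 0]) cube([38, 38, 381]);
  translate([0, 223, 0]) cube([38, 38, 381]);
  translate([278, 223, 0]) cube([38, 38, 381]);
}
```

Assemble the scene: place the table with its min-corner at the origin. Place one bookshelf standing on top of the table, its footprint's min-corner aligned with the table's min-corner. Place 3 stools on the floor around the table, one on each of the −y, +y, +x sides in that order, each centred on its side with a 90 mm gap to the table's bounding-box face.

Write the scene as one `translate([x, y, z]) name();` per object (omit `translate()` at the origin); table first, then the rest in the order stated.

table();
translate([0, 0, 714]) bookshelf();
translate([379, -351, 0]) stool();
translate([379, 827, 0]) stool();
translate([1164, 238, 0]) stool();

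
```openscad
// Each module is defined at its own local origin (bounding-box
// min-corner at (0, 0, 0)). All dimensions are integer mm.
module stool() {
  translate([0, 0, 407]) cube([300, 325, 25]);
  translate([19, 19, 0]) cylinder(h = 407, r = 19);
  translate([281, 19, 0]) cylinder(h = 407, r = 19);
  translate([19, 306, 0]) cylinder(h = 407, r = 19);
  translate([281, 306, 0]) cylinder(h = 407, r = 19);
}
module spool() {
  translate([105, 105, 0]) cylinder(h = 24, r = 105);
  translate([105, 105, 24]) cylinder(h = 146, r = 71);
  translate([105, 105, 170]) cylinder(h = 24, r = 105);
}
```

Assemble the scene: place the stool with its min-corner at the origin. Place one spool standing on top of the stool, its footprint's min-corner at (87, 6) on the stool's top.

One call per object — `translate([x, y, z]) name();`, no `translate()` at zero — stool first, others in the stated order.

stool();
translate([87, 6, 432]) spool();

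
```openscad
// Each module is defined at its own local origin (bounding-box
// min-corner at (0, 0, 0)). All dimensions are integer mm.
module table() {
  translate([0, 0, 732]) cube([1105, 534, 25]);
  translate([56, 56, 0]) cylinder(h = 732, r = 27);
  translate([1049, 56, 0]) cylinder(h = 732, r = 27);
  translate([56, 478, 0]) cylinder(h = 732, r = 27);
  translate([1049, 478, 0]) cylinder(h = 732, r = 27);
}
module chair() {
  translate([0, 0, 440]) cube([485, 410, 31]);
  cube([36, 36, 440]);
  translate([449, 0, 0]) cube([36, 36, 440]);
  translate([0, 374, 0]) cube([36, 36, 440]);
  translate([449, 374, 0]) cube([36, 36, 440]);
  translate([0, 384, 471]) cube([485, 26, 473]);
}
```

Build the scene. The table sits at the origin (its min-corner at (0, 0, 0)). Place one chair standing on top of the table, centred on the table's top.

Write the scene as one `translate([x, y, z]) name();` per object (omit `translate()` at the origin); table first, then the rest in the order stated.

table();
translate([310, 62, 757]) chair();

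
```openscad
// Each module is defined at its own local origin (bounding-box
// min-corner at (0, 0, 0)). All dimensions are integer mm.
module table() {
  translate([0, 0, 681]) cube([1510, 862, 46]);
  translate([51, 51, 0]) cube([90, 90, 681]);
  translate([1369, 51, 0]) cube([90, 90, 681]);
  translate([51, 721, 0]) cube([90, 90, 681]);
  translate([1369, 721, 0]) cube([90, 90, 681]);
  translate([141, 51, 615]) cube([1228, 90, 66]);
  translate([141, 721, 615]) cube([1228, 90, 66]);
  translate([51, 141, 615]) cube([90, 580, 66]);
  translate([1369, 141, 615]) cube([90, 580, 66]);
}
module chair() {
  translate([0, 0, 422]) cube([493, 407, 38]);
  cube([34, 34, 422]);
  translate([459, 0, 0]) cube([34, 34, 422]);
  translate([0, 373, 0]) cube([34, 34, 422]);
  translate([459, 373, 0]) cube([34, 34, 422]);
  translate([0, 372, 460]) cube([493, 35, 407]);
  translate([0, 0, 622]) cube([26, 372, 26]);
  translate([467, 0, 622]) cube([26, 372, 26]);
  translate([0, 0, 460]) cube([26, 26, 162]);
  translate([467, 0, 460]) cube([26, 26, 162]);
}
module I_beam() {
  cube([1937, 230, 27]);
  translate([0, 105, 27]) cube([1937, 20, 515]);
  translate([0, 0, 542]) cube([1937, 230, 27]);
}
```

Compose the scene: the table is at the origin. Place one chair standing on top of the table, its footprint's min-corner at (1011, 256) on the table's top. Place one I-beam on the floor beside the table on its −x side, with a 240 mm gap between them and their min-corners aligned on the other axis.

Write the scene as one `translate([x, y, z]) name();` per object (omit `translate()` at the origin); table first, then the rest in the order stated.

table();
translate([1011, 256, 727]) chair();
translate([-2177, 0, 0]) I_beam();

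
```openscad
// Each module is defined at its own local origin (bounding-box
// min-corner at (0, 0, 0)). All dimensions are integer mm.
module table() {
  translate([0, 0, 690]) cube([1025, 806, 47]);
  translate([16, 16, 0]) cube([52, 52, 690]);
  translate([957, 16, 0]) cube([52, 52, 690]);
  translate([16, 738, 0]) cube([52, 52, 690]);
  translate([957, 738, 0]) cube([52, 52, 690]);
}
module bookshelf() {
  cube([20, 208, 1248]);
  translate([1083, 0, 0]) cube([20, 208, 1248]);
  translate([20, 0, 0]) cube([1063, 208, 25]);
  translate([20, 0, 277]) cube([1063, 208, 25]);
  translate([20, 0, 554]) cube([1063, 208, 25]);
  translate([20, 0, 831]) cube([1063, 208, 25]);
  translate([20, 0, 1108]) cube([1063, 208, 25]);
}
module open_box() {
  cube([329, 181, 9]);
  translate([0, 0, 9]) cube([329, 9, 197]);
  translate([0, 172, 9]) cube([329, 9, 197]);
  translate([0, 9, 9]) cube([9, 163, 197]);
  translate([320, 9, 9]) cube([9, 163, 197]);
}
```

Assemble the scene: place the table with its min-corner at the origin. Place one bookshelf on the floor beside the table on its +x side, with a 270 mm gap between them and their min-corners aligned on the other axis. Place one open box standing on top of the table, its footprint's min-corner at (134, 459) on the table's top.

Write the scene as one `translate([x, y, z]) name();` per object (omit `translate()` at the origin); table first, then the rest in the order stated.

table();
translate([1295, 0, 0]) bookshelf();
translate([134, 459, 737]) open_box();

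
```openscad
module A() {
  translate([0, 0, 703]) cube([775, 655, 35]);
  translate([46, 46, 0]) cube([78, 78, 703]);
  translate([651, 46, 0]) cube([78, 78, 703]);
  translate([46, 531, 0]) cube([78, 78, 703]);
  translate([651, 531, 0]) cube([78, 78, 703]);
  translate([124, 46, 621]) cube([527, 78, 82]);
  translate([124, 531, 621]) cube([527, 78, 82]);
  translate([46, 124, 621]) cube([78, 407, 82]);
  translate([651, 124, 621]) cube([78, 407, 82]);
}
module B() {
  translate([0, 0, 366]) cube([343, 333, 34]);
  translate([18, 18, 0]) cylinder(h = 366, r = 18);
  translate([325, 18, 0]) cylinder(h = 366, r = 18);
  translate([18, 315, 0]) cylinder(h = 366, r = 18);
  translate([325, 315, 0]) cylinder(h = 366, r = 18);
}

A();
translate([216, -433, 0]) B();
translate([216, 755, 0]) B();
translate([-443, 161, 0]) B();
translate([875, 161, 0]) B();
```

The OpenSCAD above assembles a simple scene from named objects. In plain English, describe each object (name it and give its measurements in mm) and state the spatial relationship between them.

A is a table: top 775 mm (x) × 655 mm (y), 35 mm thick, upper face at z = 738 mm, on four 78×78 mm square legs, each inset 46 mm from the nearest pair of top edges, running from z = 0 to the bottom of the top. Four apron rails, 78 mm thick and 82 mm tall, run between adjacent legs with their top edges flush with the underside of the top and their outer faces flush with the legs' outer faces.

B is a four-legged stool. The seat is 343×333 mm, 34 mm thick, top at z = 400 mm. It stands on four round legs, each 36 mm in diameter, from z = 0 to the seat underside, each leg's axis is inset half a diameter from the nearest pair of seat edges (so the leg's bounding box is flush with the corner).

Four stools sit around the table at the −y, +y, −x, +x sides.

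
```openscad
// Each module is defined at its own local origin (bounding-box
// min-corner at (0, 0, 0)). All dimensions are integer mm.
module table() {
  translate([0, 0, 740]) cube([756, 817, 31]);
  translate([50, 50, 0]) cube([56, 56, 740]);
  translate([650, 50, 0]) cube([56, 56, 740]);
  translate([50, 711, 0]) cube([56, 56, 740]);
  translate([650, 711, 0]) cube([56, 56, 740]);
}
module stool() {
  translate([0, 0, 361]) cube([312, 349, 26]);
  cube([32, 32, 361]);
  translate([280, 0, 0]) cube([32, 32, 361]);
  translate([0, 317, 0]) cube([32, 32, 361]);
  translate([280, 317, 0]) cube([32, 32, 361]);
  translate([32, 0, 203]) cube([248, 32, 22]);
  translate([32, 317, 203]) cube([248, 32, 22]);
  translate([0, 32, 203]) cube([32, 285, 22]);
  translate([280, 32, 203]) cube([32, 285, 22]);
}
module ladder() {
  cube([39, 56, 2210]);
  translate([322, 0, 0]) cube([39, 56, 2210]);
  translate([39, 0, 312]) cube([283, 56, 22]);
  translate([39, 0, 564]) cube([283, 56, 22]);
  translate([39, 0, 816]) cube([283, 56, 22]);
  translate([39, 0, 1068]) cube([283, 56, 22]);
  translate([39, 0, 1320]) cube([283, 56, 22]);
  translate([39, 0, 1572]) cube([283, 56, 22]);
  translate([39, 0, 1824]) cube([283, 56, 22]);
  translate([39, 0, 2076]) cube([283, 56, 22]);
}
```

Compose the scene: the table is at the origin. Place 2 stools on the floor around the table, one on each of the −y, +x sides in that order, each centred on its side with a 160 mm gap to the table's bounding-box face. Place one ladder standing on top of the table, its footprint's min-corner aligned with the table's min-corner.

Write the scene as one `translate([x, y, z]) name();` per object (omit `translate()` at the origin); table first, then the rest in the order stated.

table();
translate([222, -509, 0]) stool();
translate([916, 234, 0]) stool();
translate([0, 0, 771]) ladder();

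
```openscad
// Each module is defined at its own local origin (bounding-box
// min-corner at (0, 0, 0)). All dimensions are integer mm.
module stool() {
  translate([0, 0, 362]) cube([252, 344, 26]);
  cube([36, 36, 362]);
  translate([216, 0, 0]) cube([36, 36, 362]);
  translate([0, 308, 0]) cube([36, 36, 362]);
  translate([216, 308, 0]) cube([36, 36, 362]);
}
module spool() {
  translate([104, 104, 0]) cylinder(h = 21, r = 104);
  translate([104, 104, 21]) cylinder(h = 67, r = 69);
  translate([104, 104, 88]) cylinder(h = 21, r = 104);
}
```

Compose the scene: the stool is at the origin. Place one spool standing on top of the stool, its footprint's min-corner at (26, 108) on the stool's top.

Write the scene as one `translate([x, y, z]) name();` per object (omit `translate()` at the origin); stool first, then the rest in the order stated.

stool();
translate([26, 108, 388]) spool();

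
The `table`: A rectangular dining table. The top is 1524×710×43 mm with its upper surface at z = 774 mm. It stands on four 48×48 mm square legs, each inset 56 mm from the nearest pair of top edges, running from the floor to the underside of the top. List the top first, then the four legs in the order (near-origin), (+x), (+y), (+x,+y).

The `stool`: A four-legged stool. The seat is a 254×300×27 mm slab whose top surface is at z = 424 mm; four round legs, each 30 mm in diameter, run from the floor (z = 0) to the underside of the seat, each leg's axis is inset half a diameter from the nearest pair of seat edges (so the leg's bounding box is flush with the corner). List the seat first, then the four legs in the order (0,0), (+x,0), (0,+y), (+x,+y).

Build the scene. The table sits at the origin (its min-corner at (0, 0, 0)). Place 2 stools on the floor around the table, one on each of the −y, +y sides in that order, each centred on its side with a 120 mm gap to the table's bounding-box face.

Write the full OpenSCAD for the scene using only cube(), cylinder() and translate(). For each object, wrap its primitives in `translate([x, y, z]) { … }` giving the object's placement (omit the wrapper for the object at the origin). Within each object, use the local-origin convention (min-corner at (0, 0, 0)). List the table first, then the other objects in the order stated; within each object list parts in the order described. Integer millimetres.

translate([0, 0, 731]) cube([1524, 710, 43]);
translate([56, 56, 0]) cube([48, 48, 731]);
translate([1420, 56, 0]) cube([48, 48, 731]);
translate([56, 606, 0]) cube([48, 48, 731]);
translate([1420, 606, 0]) cube([48, 48, 731]);
translate([635, -420, 0]) {
  translate([0, 0, 397]) cube([254, 300, 27]);
  translate([15, 15, 0]) cylinder(h = 397, r = 15);
  translate([239, 15, 0]) cylinder(h = 397, r = 15);
  translate([15, 285, 0]) cylinder(h = 397, r = 15);
  translate([239, 285, 0]) cylinder(h = 397, r = 15);
}
translate([635, 830, 0]) {
  translate([0, 0, 397]) cube([254, 300, 27]);
  translate([15, 15, 0]) cylinder(h = 397, r = 15);
  translate([239, 15, 0]) cylinder(h = 397, r = 15);
  translate([15, 285, 0]) cylinder(h = 397, r = 15);
  translate([239, 285, 0]) cylinder(h = 397, r = 15);
}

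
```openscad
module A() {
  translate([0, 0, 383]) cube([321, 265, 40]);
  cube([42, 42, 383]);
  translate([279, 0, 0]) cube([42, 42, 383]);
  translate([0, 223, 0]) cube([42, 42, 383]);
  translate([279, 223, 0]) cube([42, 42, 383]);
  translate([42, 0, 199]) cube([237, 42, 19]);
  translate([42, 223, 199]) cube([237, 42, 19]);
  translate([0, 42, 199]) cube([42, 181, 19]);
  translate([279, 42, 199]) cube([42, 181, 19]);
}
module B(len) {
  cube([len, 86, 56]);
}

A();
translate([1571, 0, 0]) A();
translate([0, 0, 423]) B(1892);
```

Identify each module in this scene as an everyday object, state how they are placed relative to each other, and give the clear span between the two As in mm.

Second stool starts at x = 1571; first ends at x = 321; clear span = 1571 − 321 = 1250 mm.

A is a stool. B is a beam. A beam spans the tops of two stools. The clear span between the two stools is 1250 mm.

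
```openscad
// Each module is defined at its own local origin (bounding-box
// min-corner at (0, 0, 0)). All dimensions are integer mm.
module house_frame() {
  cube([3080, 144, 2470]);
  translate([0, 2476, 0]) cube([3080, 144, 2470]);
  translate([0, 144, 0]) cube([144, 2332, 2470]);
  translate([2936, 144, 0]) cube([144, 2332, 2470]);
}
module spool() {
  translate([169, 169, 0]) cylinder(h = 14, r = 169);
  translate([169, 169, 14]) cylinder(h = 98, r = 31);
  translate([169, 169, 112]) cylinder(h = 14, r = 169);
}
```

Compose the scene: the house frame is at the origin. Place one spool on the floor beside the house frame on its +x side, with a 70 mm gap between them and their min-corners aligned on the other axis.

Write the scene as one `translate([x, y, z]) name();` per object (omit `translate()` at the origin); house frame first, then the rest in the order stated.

house_frame();
translate([3150, 0, 0]) spool();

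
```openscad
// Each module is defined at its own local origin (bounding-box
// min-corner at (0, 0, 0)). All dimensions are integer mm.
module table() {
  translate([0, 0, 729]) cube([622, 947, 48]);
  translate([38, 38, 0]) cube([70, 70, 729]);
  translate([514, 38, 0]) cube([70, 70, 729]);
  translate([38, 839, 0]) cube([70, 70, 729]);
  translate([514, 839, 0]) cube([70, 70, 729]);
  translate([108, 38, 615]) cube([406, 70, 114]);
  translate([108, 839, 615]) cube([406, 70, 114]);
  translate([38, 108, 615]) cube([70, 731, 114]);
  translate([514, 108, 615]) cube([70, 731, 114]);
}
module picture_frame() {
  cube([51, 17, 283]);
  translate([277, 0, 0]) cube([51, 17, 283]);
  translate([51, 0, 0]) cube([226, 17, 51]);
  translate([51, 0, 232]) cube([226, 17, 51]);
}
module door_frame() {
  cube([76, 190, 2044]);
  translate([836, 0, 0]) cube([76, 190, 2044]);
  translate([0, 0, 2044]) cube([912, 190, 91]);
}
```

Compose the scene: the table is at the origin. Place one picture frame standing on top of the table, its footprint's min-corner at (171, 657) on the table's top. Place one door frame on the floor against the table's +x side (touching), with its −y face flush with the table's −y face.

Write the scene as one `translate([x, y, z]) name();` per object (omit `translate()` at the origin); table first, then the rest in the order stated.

table();
translate([171, 657, 777]) picture_frame();
translate([622, 0, 0]) door_frame();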